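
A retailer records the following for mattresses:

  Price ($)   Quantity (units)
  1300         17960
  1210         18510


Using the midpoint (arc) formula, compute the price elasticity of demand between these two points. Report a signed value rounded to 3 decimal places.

-0.421

%ΔQ = (18510 − 17960) / [(17960 + 18510)/2] = 550/18235 = 0.030161…
%ΔP = (1210 − 1300) / [(1300 + 1210)/2] = -90/1255 = -0.071713…
Arc Ed = %ΔQ / %ΔP = (550/18235) / (-90/1255) = -0.42058…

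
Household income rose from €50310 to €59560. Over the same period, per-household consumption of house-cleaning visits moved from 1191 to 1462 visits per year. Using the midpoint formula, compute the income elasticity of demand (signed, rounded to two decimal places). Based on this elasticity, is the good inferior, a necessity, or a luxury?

1.21; luxury

%ΔQ = (1462 − 1191)/[( 1191 + 1462)/2] = 271/1326.5 = 0.204297…
%ΔIncome = (59560 − 50310)/[( 50310 + 59560)/2] = 9250/54935 = 0.168380…
E_income = (271/1326.5) / (9250/54935) = 1.2133…
E_income > 1 ⇒ normal good, luxury.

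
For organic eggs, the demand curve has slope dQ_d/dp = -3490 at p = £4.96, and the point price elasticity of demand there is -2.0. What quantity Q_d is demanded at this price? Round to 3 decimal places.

8655.200

Ed = (dQ_d/dp)·(p/Q_d) ⇒ Q_d = (dQ_d/dp)·p/Ed = (-3490)·4.96/(-2.0) = 8655.2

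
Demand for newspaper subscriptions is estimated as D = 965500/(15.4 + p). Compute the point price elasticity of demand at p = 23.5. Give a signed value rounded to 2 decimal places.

dD/dp = −965500/(15.4 + p)² = -638.048. At p = 23.5, D = 24820.1.
Ed = (dD/dp)·(p/D) = (-638.048) × (23.5/24820.1) = -0.6041…

-0.60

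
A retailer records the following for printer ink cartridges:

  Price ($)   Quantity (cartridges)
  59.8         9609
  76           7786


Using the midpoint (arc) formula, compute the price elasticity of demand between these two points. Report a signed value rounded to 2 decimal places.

-0.88

%ΔQ = (7786 − 9609) / [(9609 + 7786)/2] = -1823/8697.5 = -0.209600…
%ΔP = (76 − 59.8) / [(59.8 + 76)/2] = 16.2/67.9 = 0.238586…
Arc Ed = %ΔQ / %ΔP = (-1823/8697.5) / (16.2/67.9) = -0.8785…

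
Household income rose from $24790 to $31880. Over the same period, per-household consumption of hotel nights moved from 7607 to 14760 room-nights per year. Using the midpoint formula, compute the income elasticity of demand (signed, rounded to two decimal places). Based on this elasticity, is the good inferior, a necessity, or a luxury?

2.56; luxury

%ΔQ = (14760 − 7607)/[( 7607 + 14760)/2] = 7153/11183.5 = 0.639602…
%ΔIncome = (31880 − 24790)/[( 24790 + 31880)/2] = 7090/28335 = 0.250220…
E_income = (7153/11183.5) / (7090/28335) = 2.5561…
E_income > 1 ⇒ normal good, luxury.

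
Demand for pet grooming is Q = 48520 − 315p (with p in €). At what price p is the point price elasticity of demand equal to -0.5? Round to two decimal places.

51.34

Ed = −315p/(48520 − 315p). Set this equal to -0.5:
315p = 0.5·(48520 − 315p) ⇒ 315p(1 + 0.5) = 0.5·48520
p = 0.5·48520 / (315·1.5) = 51.3439…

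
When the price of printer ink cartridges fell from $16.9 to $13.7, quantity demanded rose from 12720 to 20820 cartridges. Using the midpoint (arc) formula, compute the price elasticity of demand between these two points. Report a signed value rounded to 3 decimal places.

%ΔQ = (20820 − 12720) / [(12720 + 20820)/2] = 8100/16770 = 0.483005…
%ΔP = (13.7 − 16.9) / [(16.9 + 13.7)/2] = -3.2/15.3 = -0.209150…
Arc Ed = %ΔQ / %ΔP = (8100/16770) / (-3.2/15.3) = -2.30936…

-2.309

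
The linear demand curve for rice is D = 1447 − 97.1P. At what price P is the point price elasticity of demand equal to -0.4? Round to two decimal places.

Ed = −97.1P/(1447 − 97.1P). Set this equal to -0.4:
97.1P = 0.4·(1447 − 97.1P) ⇒ 97.1P(1 + 0.4) = 0.4·1447
P = 0.4·1447 / (97.1·1.4) = 4.2577…

4.26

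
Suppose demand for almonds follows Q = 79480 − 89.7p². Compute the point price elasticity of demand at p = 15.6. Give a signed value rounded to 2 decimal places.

dQ/dp = −2·89.7·p = -2798.64. At p = 15.6, Q = 57650.608.
Ed = (dQ/dp)·(p/Q) = (-2798.64) × (15.6/57650.608) = -0.7572…

-0.76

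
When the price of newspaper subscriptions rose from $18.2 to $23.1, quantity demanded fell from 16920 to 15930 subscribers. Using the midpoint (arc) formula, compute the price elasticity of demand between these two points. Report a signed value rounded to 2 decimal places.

-0.25

%ΔQ = (15930 − 16920) / [(16920 + 15930)/2] = -990/16425 = -0.060273…
%ΔP = (23.1 − 18.2) / [(18.2 + 23.1)/2] = 4.9/20.65 = 0.237288…
Arc Ed = %ΔQ / %ΔP = (-990/16425) / (4.9/20.65) = -0.2540…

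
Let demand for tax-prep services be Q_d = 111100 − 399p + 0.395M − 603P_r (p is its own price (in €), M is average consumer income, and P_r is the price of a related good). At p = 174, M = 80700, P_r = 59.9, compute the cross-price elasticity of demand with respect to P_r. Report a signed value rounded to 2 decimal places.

At the given values, Q_d = 111100 − 399(174) + 0.395(80700) − 603(59.9) = 37430.8.
∂Q_d/∂P_r = -603.
E = (-603) × (59.9/37430.8) = -0.9649…

-0.96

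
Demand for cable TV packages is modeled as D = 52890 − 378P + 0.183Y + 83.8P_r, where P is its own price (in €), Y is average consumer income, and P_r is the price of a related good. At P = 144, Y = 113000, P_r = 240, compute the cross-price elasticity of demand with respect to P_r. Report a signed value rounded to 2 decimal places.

0.51

At the given values, D = 52890 − 378(144) + 0.183(113000) + 83.8(240) = 39249.
∂D/∂P_r = 83.8.
E = (83.8) × (240/39249) = 0.5124…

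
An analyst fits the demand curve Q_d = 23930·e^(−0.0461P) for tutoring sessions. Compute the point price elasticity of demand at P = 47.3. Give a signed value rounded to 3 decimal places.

dQ_d/dP = −0.0461·Q_d = -124.638. At P = 47.3, Q_d = 2703.65.
Ed = (dQ_d/dP)·(P/Q_d) = (-124.638) × (47.3/2703.65) = -2.18053

-2.181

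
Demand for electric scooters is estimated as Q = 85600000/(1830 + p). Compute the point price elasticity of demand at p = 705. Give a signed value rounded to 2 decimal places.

dQ/dp = −85600000/(1830 + p)² = -13.3204. At p = 705, Q = 33767.3.
Ed = (dQ/dp)·(p/Q) = (-13.3204) × (705/33767.3) = -0.2781…

-0.28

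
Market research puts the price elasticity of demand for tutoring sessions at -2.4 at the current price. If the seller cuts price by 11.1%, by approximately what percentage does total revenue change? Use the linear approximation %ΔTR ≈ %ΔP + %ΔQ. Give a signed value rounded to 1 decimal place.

%ΔQ ≈ Ed × %ΔP = (-2.4) × (-11.1%) = +26.6400%
%ΔTR ≈ %ΔP + %ΔQ = (-11.1%) + (+26.6400%) = +15.5400%

+15.5%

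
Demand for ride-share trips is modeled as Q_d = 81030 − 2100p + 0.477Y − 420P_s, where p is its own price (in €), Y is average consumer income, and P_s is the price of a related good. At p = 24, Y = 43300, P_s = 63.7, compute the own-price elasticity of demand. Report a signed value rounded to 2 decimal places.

At the given values, Q_d = 81030 − 2100(24) + 0.477(43300) − 420(63.7) = 24530.1.
∂Q_d/∂p = −2100.
E = (-2100) × (24/24530.1) = -2.0546…

-2.05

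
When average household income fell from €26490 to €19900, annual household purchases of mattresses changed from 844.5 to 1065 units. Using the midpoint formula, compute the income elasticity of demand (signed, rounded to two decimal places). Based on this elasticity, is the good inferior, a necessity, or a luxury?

-0.81; inferior

%ΔQ = (1065 − 844.5)/[( 844.5 + 1065)/2] = 220.5/954.75 = 0.230950…
%ΔIncome = (19900 − 26490)/[( 26490 + 19900)/2] = -6590/23195 = -0.284112…
E_income = (220.5/954.75) / (-6590/23195) = -0.8128…
E_income < 0 ⇒ inferior good.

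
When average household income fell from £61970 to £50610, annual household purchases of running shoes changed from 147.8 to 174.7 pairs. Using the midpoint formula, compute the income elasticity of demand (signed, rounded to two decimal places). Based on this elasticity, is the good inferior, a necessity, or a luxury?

-0.83; inferior

%ΔQ = (174.7 − 147.8)/[( 147.8 + 174.7)/2] = 26.9/161.25 = 0.166821…
%ΔIncome = (50610 − 61970)/[( 61970 + 50610)/2] = -11360/56290 = -0.201812…
E_income = (26.9/161.25) / (-11360/56290) = -0.8266…
E_income < 0 ⇒ inferior good.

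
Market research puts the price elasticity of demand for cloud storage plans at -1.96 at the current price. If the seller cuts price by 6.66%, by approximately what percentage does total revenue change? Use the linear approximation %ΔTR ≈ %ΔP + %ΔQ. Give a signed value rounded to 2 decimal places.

%ΔQ ≈ Ed × %ΔP = (-1.96) × (-6.66%) = +13.0536%
%ΔTR ≈ %ΔP + %ΔQ = (-6.66%) + (+13.0536%) = +6.3936%

+6.39%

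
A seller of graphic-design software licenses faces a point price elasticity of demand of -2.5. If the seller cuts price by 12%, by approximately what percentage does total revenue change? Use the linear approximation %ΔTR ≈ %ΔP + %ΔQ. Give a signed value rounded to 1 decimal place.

+18.0%

%ΔQ ≈ Ed × %ΔP = (-2.5) × (-12%) = +30.0000%
%ΔTR ≈ %ΔP + %ΔQ = (-12%) + (+30.0000%) = +18.0000%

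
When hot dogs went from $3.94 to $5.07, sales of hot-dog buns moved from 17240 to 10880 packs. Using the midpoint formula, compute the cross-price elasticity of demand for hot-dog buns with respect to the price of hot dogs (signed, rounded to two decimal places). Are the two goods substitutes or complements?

-1.80; complements

%ΔQ_{hot-dog buns} = (10880 − 17240)/avg = -6360/14060 = -0.452347…
%ΔP_{hot dogs} = (5.07 − 3.94)/avg = 1.13/4.505 = 0.250832…
E_cross = (-6360/14060) / (1.13/4.505) = -1.8033…
E_cross < 0 ⇒ the goods are complements.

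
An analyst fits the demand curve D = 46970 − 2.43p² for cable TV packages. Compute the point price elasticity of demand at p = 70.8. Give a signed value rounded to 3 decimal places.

dD/dp = −2·2.43·p = -344.088. At p = 70.8, D = 34789.2848.
Ed = (dD/dp)·(p/D) = (-344.088) × (70.8/34789.2848) = -0.70025…

-0.700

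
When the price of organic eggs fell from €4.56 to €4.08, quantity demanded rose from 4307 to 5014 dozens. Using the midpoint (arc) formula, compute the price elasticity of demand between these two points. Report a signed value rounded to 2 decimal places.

%ΔQ = (5014 − 4307) / [(4307 + 5014)/2] = 707/4660.5 = 0.151700…
%ΔP = (4.08 − 4.56) / [(4.56 + 4.08)/2] = -0.48/4.32 = -0.111111…
Arc Ed = %ΔQ / %ΔP = (707/4660.5) / (-0.48/4.32) = -1.3653…

-1.37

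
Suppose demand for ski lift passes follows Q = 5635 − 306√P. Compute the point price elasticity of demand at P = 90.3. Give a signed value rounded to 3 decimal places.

dQ/dP = −306/(2√P) = -16.1008. At P = 90.3, Q = 2727.19.
Ed = (dQ/dP)·(P/Q) = (-16.1008) × (90.3/2727.19) = -0.53311…

-0.533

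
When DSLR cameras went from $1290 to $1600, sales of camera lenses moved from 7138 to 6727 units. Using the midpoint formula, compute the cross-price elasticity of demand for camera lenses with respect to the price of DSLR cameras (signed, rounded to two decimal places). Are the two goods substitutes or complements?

%ΔQ_{camera lenses} = (6727 − 7138)/avg = -411/6932.5 = -0.059285…
%ΔP_{DSLR cameras} = (1600 − 1290)/avg = 310/1445 = 0.214532…
E_cross = (-411/6932.5) / (310/1445) = -0.2763…
E_cross < 0 ⇒ the goods are complements.

-0.28; complements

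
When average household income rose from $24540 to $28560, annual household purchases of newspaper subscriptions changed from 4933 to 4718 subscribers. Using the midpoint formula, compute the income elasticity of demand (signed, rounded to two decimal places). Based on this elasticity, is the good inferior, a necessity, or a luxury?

-0.29; inferior

%ΔQ = (4718 − 4933)/[( 4933 + 4718)/2] = -215/4825.5 = -0.044554…
%ΔIncome = (28560 − 24540)/[( 24540 + 28560)/2] = 4020/26550 = 0.151412…
E_income = (-215/4825.5) / (4020/26550) = -0.2942…
E_income < 0 ⇒ inferior good.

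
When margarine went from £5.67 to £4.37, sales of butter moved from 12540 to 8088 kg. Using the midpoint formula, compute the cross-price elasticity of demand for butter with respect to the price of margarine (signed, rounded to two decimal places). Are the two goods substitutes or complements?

1.67; substitutes

%ΔQ_{butter} = (8088 − 12540)/avg = -4452/10314 = -0.431646…
%ΔP_{margarine} = (4.37 − 5.67)/avg = -1.3/5.02 = -0.258964…
E_cross = (-4452/10314) / (-1.3/5.02) = 1.6668…
E_cross > 0 ⇒ the goods are substitutes.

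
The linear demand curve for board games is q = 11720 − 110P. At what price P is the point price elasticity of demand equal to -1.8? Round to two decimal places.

68.49

Ed = −110P/(11720 − 110P). Set this equal to -1.8:
110P = 1.8·(11720 − 110P) ⇒ 110P(1 + 1.8) = 1.8·11720
P = 1.8·11720 / (110·2.8) = 68.4935…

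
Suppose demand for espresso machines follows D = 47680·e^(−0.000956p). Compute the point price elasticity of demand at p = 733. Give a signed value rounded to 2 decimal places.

dD/dp = −0.000956·D = -22.6185. At p = 733, D = 23659.5.
Ed = (dD/dp)·(p/D) = (-22.6185) × (733/23659.5) = -0.7007…

-0.70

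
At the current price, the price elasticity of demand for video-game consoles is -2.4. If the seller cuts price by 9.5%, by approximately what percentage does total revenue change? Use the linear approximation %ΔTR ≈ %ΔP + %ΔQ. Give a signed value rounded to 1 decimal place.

+13.3%

%ΔQ ≈ Ed × %ΔP = (-2.4) × (-9.5%) = +22.8000%
%ΔTR ≈ %ΔP + %ΔQ = (-9.5%) + (+22.8000%) = +13.3000%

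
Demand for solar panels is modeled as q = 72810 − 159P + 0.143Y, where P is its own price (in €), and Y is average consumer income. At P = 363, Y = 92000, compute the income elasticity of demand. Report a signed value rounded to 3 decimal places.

At the given values, q = 72810 − 159(363) + 0.143(92000) = 28249.
∂q/∂Y = 0.143.
E = (0.143) × (92000/28249) = 0.46571…

0.466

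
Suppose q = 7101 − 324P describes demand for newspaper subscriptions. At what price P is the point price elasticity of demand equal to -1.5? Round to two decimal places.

13.15

Ed = −324P/(7101 − 324P). Set this equal to -1.5:
324P = 1.5·(7101 − 324P) ⇒ 324P(1 + 1.5) = 1.5·7101
P = 1.5·7101 / (324·2.5) = 13.15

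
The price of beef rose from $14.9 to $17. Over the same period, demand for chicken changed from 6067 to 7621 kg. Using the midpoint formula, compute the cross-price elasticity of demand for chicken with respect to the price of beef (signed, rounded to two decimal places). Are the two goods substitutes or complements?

1.72; substitutes

%ΔQ_{chicken} = (7621 − 6067)/avg = 1554/6844 = 0.227060…
%ΔP_{beef} = (17 − 14.9)/avg = 2.1/15.95 = 0.131661…
E_cross = (1554/6844) / (2.1/15.95) = 1.7245…
E_cross > 0 ⇒ the goods are substitutes.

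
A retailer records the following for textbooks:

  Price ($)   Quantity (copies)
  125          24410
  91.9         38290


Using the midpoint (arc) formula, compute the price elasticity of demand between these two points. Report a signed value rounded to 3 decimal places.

-1.451

%ΔQ = (38290 − 24410) / [(24410 + 38290)/2] = 13880/31350 = 0.442743…
%ΔP = (91.9 − 125) / [(125 + 91.9)/2] = -33.1/108.45 = -0.305209…
Arc Ed = %ΔQ / %ΔP = (13880/31350) / (-33.1/108.45) = -1.45061…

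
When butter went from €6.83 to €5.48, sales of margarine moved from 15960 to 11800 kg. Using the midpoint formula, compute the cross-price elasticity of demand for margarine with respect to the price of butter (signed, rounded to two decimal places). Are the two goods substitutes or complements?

%ΔQ_{margarine} = (11800 − 15960)/avg = -4160/13880 = -0.299711…
%ΔP_{butter} = (5.48 − 6.83)/avg = -1.35/6.155 = -0.219333…
E_cross = (-4160/13880) / (-1.35/6.155) = 1.3664…
E_cross > 0 ⇒ the goods are substitutes.

1.37; substitutes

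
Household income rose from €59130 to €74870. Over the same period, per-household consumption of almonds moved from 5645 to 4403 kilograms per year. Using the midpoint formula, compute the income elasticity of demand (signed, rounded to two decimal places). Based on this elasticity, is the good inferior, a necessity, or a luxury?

-1.05; inferior

%ΔQ = (4403 − 5645)/[( 5645 + 4403)/2] = -1242/5024 = -0.247213…
%ΔIncome = (74870 − 59130)/[( 59130 + 74870)/2] = 15740/67000 = 0.234925…
E_income = (-1242/5024) / (15740/67000) = -1.0523…
E_income < 0 ⇒ inferior good.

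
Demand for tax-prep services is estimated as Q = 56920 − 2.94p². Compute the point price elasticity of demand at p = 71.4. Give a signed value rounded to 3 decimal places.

dQ/dp = −2·2.94·p = -419.832. At p = 71.4, Q = 41931.9976.
Ed = (dQ/dp)·(p/Q) = (-419.832) × (71.4/41931.9976) = -0.71487…

-0.715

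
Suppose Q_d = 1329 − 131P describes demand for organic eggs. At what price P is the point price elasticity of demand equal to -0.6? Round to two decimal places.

3.80

Ed = −131P/(1329 − 131P). Set this equal to -0.6:
131P = 0.6·(1329 − 131P) ⇒ 131P(1 + 0.6) = 0.6·1329
P = 0.6·1329 / (131·1.6) = 3.8043…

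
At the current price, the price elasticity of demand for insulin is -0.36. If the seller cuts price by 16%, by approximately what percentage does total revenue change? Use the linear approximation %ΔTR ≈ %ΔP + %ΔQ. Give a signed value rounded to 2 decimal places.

-10.24%

%ΔQ ≈ Ed × %ΔP = (-0.36) × (-16%) = +5.7600%
%ΔTR ≈ %ΔP + %ΔQ = (-16%) + (+5.7600%) = -10.2400%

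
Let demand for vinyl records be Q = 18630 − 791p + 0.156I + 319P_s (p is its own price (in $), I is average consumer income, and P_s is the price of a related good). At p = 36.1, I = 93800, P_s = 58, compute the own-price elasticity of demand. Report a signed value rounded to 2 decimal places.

At the given values, Q = 18630 − 791(36.1) + 0.156(93800) + 319(58) = 23209.7.
∂Q/∂p = −791.
E = (-791) × (36.1/23209.7) = -1.2303…

-1.23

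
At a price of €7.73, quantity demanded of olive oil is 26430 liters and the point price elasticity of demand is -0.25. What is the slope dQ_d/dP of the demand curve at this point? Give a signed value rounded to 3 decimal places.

Ed = (dQ_d/dP)·(P/Q_d) ⇒ dQ_d/dP = Ed·Q_d/P = (-0.25)·26430/7.73 = -854.78654…

-854.787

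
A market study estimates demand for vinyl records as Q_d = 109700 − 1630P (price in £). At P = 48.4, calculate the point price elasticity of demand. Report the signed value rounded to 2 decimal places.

dQ_d/dP = −1630. At P = 48.4, Q_d = 109700 − 1630(48.4) = 30808.
Ed = (dQ_d/dP)·(P/Q_d) = −1630 × (48.4/30808) = -2.5607…

-2.56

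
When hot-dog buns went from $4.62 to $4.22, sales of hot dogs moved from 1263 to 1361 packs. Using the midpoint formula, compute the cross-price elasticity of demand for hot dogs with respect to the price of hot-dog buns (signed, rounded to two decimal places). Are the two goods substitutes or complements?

%ΔQ_{hot dogs} = (1361 − 1263)/avg = 98/1312 = 0.074695…
%ΔP_{hot-dog buns} = (4.22 − 4.62)/avg = -0.4/4.42 = -0.090497…
E_cross = (98/1312) / (-0.4/4.42) = -0.8253…
E_cross < 0 ⇒ the goods are complements.

-0.83; complements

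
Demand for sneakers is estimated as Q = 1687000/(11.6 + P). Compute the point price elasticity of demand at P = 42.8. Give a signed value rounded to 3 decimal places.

-0.787

dQ/dP = −1687000/(11.6 + P)² = -570.056. At P = 42.8, Q = 31011.
Ed = (dQ/dP)·(P/Q) = (-570.056) × (42.8/31011) = -0.78676…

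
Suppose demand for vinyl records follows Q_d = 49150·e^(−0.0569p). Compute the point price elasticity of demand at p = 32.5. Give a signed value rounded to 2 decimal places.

-1.85

dQ_d/dp = −0.0569·Q_d = -440.065. At p = 32.5, Q_d = 7734.01.
Ed = (dQ_d/dp)·(p/Q_d) = (-440.065) × (32.5/7734.01) = -1.8492…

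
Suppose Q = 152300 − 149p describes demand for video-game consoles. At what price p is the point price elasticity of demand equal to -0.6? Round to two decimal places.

383.31

Ed = −149p/(152300 − 149p). Set this equal to -0.6:
149p = 0.6·(152300 − 149p) ⇒ 149p(1 + 0.6) = 0.6·152300
p = 0.6·152300 / (149·1.6) = 383.3053…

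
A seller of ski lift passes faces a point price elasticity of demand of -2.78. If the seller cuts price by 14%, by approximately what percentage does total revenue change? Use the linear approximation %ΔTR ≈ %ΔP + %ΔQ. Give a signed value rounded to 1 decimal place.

%ΔQ ≈ Ed × %ΔP = (-2.78) × (-14%) = +38.9200%
%ΔTR ≈ %ΔP + %ΔQ = (-14%) + (+38.9200%) = +24.9200%

+24.9%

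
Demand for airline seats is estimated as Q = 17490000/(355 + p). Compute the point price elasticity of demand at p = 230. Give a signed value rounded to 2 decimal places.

dQ/dp = −17490000/(355 + p)² = -51.1067. At p = 230, Q = 29897.4.
Ed = (dQ/dp)·(p/Q) = (-51.1067) × (230/29897.4) = -0.3931…

-0.39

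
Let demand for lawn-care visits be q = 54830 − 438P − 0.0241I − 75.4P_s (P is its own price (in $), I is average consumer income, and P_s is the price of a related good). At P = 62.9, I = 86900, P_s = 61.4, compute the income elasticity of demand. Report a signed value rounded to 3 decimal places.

-0.102

At the given values, q = 54830 − 438(62.9) − 0.0241(86900) − 75.4(61.4) = 20555.95.
∂q/∂I = -0.0241.
E = (-0.0241) × (86900/20555.95) = -0.10188…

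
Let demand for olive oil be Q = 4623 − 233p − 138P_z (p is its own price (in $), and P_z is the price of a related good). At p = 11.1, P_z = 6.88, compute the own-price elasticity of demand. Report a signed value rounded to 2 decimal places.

At the given values, Q = 4623 − 233(11.1) − 138(6.88) = 1087.26.
∂Q/∂p = −233.
E = (-233) × (11.1/1087.26) = -2.3787…

-2.38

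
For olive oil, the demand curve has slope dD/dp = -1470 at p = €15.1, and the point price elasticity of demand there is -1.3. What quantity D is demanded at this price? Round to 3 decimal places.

17074.615

Ed = (dD/dp)·(p/D) ⇒ D = (dD/dp)·p/Ed = (-1470)·15.1/(-1.3) = 17074.61538…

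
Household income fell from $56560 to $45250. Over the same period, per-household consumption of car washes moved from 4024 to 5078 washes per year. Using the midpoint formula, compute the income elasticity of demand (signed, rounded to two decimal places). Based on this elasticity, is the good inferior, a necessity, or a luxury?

%ΔQ = (5078 − 4024)/[( 4024 + 5078)/2] = 1054/4551 = 0.231597…
%ΔIncome = (45250 − 56560)/[( 56560 + 45250)/2] = -11310/50905 = -0.222178…
E_income = (1054/4551) / (-11310/50905) = -1.0423…
E_income < 0 ⇒ inferior good.

-1.04; inferior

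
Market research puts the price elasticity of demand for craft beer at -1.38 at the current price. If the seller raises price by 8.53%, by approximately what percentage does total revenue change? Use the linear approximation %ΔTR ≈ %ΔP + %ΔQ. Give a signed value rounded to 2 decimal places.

-3.24%

%ΔQ ≈ Ed × %ΔP = (-1.38) × (+8.53%) = -11.7714%
%ΔTR ≈ %ΔP + %ΔQ = (+8.53%) + (-11.7714%) = -3.2414%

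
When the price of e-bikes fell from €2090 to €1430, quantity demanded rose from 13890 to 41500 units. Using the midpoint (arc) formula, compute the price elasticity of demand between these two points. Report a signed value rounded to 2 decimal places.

-2.66

%ΔQ = (41500 − 13890) / [(13890 + 41500)/2] = 27610/27695 = 0.996930…
%ΔP = (1430 − 2090) / [(2090 + 1430)/2] = -660/1760 = -0.375
Arc Ed = %ΔQ / %ΔP = (27610/27695) / (-660/1760) = -2.6584…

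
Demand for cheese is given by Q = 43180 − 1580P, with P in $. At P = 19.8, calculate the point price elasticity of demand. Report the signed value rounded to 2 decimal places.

dQ/dP = −1580. At P = 19.8, Q = 43180 − 1580(19.8) = 11896.
Ed = (dQ/dP)·(P/Q) = −1580 × (19.8/11896) = -2.6297…

-2.63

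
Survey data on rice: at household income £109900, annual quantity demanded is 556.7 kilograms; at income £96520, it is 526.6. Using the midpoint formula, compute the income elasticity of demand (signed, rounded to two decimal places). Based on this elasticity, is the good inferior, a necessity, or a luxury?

0.43; necessity

%ΔQ = (526.6 − 556.7)/[( 556.7 + 526.6)/2] = -30.1/541.65 = -0.055570…
%ΔIncome = (96520 − 109900)/[( 109900 + 96520)/2] = -13380/103210 = -0.129638…
E_income = (-30.1/541.65) / (-13380/103210) = 0.4286…
0 < E_income < 1 ⇒ normal good, necessity.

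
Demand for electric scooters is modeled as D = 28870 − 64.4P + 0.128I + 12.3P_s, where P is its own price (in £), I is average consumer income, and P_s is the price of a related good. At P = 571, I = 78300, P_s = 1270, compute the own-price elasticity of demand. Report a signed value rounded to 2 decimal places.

At the given values, D = 28870 − 64.4(571) + 0.128(78300) + 12.3(1270) = 17741.
∂D/∂P = −64.4.
E = (-64.4) × (571/17741) = -2.0727…

-2.07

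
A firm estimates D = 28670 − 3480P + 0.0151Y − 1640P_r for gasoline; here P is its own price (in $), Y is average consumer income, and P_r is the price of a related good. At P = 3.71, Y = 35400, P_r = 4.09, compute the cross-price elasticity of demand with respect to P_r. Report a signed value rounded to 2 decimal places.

-0.70

At the given values, D = 28670 − 3480(3.71) + 0.0151(35400) − 1640(4.09) = 9586.14.
∂D/∂P_r = -1640.
E = (-1640) × (4.09/9586.14) = -0.6997…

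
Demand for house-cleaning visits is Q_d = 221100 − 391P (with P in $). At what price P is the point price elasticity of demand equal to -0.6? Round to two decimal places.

212.05

Ed = −391P/(221100 − 391P). Set this equal to -0.6:
391P = 0.6·(221100 − 391P) ⇒ 391P(1 + 0.6) = 0.6·221100
P = 0.6·221100 / (391·1.6) = 212.0524…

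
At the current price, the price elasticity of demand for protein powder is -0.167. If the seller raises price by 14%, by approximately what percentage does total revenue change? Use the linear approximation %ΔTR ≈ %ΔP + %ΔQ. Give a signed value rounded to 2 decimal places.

+11.66%

%ΔQ ≈ Ed × %ΔP = (-0.167) × (+14%) = -2.3380%
%ΔTR ≈ %ΔP + %ΔQ = (+14%) + (-2.3380%) = +11.6620%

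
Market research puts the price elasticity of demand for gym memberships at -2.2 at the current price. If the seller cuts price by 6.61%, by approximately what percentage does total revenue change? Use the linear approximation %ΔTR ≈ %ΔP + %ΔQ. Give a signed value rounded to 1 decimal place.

%ΔQ ≈ Ed × %ΔP = (-2.2) × (-6.61%) = +14.5420%
%ΔTR ≈ %ΔP + %ΔQ = (-6.61%) + (+14.5420%) = +7.9320%

+7.9%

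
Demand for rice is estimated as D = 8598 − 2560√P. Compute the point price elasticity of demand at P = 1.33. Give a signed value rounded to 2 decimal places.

dD/dP = −2560/(2√P) = -1109.9. At P = 1.33, D = 5645.66.
Ed = (dD/dP)·(P/D) = (-1109.9) × (1.33/5645.66) = -0.2614…

-0.26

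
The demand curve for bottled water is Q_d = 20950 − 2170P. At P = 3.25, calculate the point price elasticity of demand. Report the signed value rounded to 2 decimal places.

dQ_d/dP = −2170. At P = 3.25, Q_d = 20950 − 2170(3.25) = 13897.5.
Ed = (dQ_d/dP)·(P/Q_d) = −2170 × (3.25/13897.5) = -0.5074…

-0.51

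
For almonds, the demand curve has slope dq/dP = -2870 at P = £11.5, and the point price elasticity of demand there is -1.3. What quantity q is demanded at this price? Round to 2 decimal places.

25388.46

Ed = (dq/dP)·(P/q) ⇒ q = (dq/dP)·P/Ed = (-2870)·11.5/(-1.3) = 25388.4615…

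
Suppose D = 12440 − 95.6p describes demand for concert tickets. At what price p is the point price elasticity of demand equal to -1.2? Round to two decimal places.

Ed = −95.6p/(12440 − 95.6p). Set this equal to -1.2:
95.6p = 1.2·(12440 − 95.6p) ⇒ 95.6p(1 + 1.2) = 1.2·12440
p = 1.2·12440 / (95.6·2.2) = 70.9775…

70.98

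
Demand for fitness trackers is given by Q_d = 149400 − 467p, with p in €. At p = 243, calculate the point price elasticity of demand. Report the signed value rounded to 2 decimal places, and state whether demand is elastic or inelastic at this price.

dQ_d/dp = −467. At p = 243, Q_d = 149400 − 467(243) = 35919.
Ed = (dQ_d/dp)·(p/Q_d) = −467 × (243/35919) = -3.1593…
|Ed| = 3.16 > 1, so demand is elastic.

-3.16; elastic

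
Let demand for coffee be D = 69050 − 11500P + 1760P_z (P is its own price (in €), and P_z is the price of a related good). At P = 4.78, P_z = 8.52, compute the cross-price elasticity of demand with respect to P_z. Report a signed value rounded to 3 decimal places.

0.516

At the given values, D = 69050 − 11500(4.78) + 1760(8.52) = 29075.2.
∂D/∂P_z = 1760.
E = (1760) × (8.52/29075.2) = 0.51573…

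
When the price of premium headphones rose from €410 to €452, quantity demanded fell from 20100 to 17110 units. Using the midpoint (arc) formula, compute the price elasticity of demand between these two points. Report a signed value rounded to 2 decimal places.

-1.65

%ΔQ = (17110 − 20100) / [(20100 + 17110)/2] = -2990/18605 = -0.160709…
%ΔP = (452 − 410) / [(410 + 452)/2] = 42/431 = 0.097447…
Arc Ed = %ΔQ / %ΔP = (-2990/18605) / (42/431) = -1.6491…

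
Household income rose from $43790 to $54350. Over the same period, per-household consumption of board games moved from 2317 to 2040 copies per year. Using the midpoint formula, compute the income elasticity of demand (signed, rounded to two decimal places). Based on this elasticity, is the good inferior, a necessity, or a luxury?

%ΔQ = (2040 − 2317)/[( 2317 + 2040)/2] = -277/2178.5 = -0.127151…
%ΔIncome = (54350 − 43790)/[( 43790 + 54350)/2] = 10560/49070 = 0.215202…
E_income = (-277/2178.5) / (10560/49070) = -0.5908…
E_income < 0 ⇒ inferior good.

-0.59; inferior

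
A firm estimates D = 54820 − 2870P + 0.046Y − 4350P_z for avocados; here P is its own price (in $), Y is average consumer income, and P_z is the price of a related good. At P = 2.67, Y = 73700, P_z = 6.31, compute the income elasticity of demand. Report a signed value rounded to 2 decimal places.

At the given values, D = 54820 − 2870(2.67) + 0.046(73700) − 4350(6.31) = 23098.8.
∂D/∂Y = 0.046.
E = (0.046) × (73700/23098.8) = 0.1467…

0.15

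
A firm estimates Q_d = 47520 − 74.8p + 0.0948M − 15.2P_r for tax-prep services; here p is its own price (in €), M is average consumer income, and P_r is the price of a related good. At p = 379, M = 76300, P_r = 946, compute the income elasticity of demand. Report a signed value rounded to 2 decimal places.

At the given values, Q_d = 47520 − 74.8(379) + 0.0948(76300) − 15.2(946) = 12024.84.
∂Q_d/∂M = 0.0948.
E = (0.0948) × (76300/12024.84) = 0.6015…

0.60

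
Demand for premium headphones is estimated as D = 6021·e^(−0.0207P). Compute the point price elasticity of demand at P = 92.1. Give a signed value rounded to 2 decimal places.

dD/dP = −0.0207·D = -18.5212. At P = 92.1, D = 894.745.
Ed = (dD/dP)·(P/D) = (-18.5212) × (92.1/894.745) = -1.9064…

-1.91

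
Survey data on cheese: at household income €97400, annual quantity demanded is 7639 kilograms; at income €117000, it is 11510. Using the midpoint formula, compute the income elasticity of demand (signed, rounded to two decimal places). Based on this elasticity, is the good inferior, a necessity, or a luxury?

2.21; luxury

%ΔQ = (11510 − 7639)/[( 7639 + 11510)/2] = 3871/9574.5 = 0.404303…
%ΔIncome = (117000 − 97400)/[( 97400 + 117000)/2] = 19600/107200 = 0.182835…
E_income = (3871/9574.5) / (19600/107200) = 2.2112…
E_income > 1 ⇒ normal good, luxury.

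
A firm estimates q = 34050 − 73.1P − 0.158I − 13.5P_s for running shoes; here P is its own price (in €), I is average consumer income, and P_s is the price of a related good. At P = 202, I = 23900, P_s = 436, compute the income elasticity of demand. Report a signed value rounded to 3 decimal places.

-0.392

At the given values, q = 34050 − 73.1(202) − 0.158(23900) − 13.5(436) = 9621.6.
∂q/∂I = -0.158.
E = (-0.158) × (23900/9621.6) = -0.39247…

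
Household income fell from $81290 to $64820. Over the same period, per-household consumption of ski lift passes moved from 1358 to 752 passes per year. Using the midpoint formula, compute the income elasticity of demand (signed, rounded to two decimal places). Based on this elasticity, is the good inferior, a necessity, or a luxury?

%ΔQ = (752 − 1358)/[( 1358 + 752)/2] = -606/1055 = -0.574407…
%ΔIncome = (64820 − 81290)/[( 81290 + 64820)/2] = -16470/73055 = -0.225446…
E_income = (-606/1055) / (-16470/73055) = 2.5478…
E_income > 1 ⇒ normal good, luxury.

2.55; luxury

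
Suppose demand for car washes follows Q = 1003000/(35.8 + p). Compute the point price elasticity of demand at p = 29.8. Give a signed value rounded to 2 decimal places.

-0.45

dQ/dp = −1003000/(35.8 + p)² = -233.074. At p = 29.8, Q = 15289.6.
Ed = (dQ/dp)·(p/Q) = (-233.074) × (29.8/15289.6) = -0.4542…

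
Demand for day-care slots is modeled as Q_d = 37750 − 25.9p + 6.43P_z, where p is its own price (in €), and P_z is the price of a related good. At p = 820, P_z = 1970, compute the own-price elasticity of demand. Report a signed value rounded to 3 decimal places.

-0.728

At the given values, Q_d = 37750 − 25.9(820) + 6.43(1970) = 29179.1.
∂Q_d/∂p = −25.9.
E = (-25.9) × (820/29179.1) = -0.72784…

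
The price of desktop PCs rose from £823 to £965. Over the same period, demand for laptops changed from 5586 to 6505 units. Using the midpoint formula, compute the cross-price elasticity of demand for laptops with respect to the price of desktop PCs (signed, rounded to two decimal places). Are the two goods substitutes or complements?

0.96; substitutes

%ΔQ_{laptops} = (6505 − 5586)/avg = 919/6045.5 = 0.152013…
%ΔP_{desktop PCs} = (965 − 823)/avg = 142/894 = 0.158836…
E_cross = (919/6045.5) / (142/894) = 0.9570…
E_cross > 0 ⇒ the goods are substitutes.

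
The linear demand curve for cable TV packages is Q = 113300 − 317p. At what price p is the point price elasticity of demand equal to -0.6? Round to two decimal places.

Ed = −317p/(113300 − 317p). Set this equal to -0.6:
317p = 0.6·(113300 − 317p) ⇒ 317p(1 + 0.6) = 0.6·113300
p = 0.6·113300 / (317·1.6) = 134.0299…

134.03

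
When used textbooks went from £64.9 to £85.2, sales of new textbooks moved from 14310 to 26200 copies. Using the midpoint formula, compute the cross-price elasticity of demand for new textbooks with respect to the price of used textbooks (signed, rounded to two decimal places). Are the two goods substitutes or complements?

%ΔQ_{new textbooks} = (26200 − 14310)/avg = 11890/20255 = 0.587015…
%ΔP_{used textbooks} = (85.2 − 64.9)/avg = 20.3/75.05 = 0.270486…
E_cross = (11890/20255) / (20.3/75.05) = 2.1702…
E_cross > 0 ⇒ the goods are substitutes.

2.17; substitutes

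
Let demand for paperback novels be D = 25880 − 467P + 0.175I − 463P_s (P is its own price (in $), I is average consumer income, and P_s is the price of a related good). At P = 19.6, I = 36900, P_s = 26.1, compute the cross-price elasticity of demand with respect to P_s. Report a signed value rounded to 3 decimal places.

-1.089

At the given values, D = 25880 − 467(19.6) + 0.175(36900) − 463(26.1) = 11100.
∂D/∂P_s = -463.
E = (-463) × (26.1/11100) = -1.08867…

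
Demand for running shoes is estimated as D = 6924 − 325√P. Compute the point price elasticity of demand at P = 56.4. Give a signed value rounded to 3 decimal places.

-0.272

dD/dP = −325/(2√P) = -21.6378. At P = 56.4, D = 4483.25.
Ed = (dD/dP)·(P/D) = (-21.6378) × (56.4/4483.25) = -0.27220…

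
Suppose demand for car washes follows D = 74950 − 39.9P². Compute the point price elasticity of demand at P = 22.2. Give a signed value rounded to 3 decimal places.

-0.711

dD/dP = −2·39.9·P = -1771.56. At P = 22.2, D = 55285.684.
Ed = (dD/dP)·(P/D) = (-1771.56) × (22.2/55285.684) = -0.71137…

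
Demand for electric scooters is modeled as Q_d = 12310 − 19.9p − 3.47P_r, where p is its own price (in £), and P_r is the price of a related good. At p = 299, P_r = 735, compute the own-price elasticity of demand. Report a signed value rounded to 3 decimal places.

-1.562

At the given values, Q_d = 12310 − 19.9(299) − 3.47(735) = 3809.45.
∂Q_d/∂p = −19.9.
E = (-19.9) × (299/3809.45) = -1.56193…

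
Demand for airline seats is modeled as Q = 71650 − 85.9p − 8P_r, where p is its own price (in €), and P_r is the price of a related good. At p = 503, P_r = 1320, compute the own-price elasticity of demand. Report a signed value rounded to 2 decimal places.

At the given values, Q = 71650 − 85.9(503) − 8(1320) = 17882.3.
∂Q/∂p = −85.9.
E = (-85.9) × (503/17882.3) = -2.4162…

-2.42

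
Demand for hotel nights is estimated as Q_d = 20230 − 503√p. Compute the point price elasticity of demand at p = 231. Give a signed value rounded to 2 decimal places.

dQ_d/dp = −503/(2√p) = -16.5475. At p = 231, Q_d = 12585.1.
Ed = (dQ_d/dp)·(p/Q_d) = (-16.5475) × (231/12585.1) = -0.3037…

-0.30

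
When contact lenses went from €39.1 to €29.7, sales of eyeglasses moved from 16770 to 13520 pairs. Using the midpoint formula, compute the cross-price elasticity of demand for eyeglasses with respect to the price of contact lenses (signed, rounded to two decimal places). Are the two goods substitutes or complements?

0.79; substitutes

%ΔQ_{eyeglasses} = (13520 − 16770)/avg = -3250/15145 = -0.214592…
%ΔP_{contact lenses} = (29.7 − 39.1)/avg = -9.4/34.4 = -0.273255…
E_cross = (-3250/15145) / (-9.4/34.4) = 0.7853…
E_cross > 0 ⇒ the goods are substitutes.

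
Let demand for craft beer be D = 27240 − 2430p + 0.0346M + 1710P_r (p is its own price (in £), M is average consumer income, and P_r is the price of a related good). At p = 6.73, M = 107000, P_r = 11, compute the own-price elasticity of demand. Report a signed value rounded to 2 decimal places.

At the given values, D = 27240 − 2430(6.73) + 0.0346(107000) + 1710(11) = 33398.3.
∂D/∂p = −2430.
E = (-2430) × (6.73/33398.3) = -0.4896…

-0.49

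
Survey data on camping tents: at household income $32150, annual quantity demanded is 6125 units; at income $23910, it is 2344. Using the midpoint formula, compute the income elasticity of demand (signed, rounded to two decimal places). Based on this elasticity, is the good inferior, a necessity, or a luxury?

3.04; luxury

%ΔQ = (2344 − 6125)/[( 6125 + 2344)/2] = -3781/4234.5 = -0.892903…
%ΔIncome = (23910 − 32150)/[( 32150 + 23910)/2] = -8240/28030 = -0.293970…
E_income = (-3781/4234.5) / (-8240/28030) = 3.0373…
E_income > 1 ⇒ normal good, luxury.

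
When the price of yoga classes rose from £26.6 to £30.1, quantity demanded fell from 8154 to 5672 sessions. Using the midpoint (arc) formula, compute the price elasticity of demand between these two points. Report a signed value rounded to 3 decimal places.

-2.908

%ΔQ = (5672 − 8154) / [(8154 + 5672)/2] = -2482/6913 = -0.359033…
%ΔP = (30.1 − 26.6) / [(26.6 + 30.1)/2] = 3.5/28.35 = 0.123456…
Arc Ed = %ΔQ / %ΔP = (-2482/6913) / (3.5/28.35) = -2.90817…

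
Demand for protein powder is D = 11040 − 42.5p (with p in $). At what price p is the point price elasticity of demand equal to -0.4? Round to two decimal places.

Ed = −42.5p/(11040 − 42.5p). Set this equal to -0.4:
42.5p = 0.4·(11040 − 42.5p) ⇒ 42.5p(1 + 0.4) = 0.4·11040
p = 0.4·11040 / (42.5·1.4) = 74.2184…

74.22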